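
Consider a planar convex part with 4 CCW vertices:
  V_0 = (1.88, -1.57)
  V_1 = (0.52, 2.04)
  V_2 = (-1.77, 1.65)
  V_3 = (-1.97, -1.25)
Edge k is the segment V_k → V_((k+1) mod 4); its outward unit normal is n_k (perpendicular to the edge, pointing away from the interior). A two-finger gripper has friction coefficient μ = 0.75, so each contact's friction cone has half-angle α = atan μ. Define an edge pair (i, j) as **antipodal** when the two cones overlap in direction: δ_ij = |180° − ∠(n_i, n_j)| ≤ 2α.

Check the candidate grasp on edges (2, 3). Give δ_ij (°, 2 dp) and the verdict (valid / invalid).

α = atan 0.75 = 36.87°;  2α = 73.74°
edge 2: e_2 = (-0.20, -2.90);  n_2 = (-0.9976, +0.0688)
edge 3: e_3 = (+3.85, -0.32);  n_3 = (-0.0828, -0.9966)
∠(n_2, n_3) = 89.19°
δ = |180° − 89.19°| = 90.81°
90.81° > 2α = 73.74°  →  invalid

δ = 90.81°, invalid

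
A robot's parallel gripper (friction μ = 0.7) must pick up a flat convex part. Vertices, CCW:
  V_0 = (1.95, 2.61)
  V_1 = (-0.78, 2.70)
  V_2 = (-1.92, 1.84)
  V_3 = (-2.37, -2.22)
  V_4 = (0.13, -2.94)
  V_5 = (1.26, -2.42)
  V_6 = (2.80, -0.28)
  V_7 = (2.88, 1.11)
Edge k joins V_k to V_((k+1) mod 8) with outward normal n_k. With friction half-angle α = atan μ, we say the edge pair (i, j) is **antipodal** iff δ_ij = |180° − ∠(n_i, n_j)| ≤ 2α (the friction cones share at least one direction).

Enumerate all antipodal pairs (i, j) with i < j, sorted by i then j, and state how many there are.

count = 12; pairs: (0,3), (0,4), (0,5), (1,3), (1,4), (1,5), (1,6), (2,4), (2,5), (2,6), (2,7), (3,7)

α = atan 0.7 = 34.99°;  2α = 69.98°
n_0 = (+0.0329, +0.9995)
n_1 = (-0.6022, +0.7983)
n_2 = (-0.9939, +0.1102)
n_3 = (-0.2768, -0.9609)
n_4 = (+0.4180, -0.9084)
n_5 = (+0.8117, -0.5841)
n_6 = (+0.9983, -0.0575)
n_7 = (+0.8499, +0.5269)
  (0,1): δ = 141.08°  ·
  (0,2): δ = 94.44°  ·
  (0,3): δ = 14.18°  ✓
  (0,4): δ = 26.60°  ✓
  (0,5): δ = 56.15°  ✓
  (0,6): δ = 88.59°  ·
  (0,7): δ = 123.69°  ·
  (1,2): δ = 133.36°  ·
  (1,3): δ = 53.10°  ✓
  (1,4): δ = 12.32°  ✓
  (1,5): δ = 17.23°  ✓
  (1,6): δ = 49.68°  ✓
  (1,7): δ = 84.77°  ·
  (2,3): δ = 99.74°  ·
  (2,4): δ = 58.96°  ✓
  (2,5): δ = 29.42°  ✓
  (2,6): δ = 3.03°  ✓
  (2,7): δ = 38.12°  ✓
  (3,4): δ = 139.22°  ·
  (3,5): δ = 109.67°  ·
  (3,6): δ = 77.23°  ·
  (3,7): δ = 42.13°  ✓
  (4,5): δ = 150.45°  ·
  (4,6): δ = 118.00°  ·
  (4,7): δ = 82.91°  ·
  (5,6): δ = 147.55°  ·
  (5,7): δ = 112.46°  ·
  (6,7): δ = 144.91°  ·
antipodal pairs: 12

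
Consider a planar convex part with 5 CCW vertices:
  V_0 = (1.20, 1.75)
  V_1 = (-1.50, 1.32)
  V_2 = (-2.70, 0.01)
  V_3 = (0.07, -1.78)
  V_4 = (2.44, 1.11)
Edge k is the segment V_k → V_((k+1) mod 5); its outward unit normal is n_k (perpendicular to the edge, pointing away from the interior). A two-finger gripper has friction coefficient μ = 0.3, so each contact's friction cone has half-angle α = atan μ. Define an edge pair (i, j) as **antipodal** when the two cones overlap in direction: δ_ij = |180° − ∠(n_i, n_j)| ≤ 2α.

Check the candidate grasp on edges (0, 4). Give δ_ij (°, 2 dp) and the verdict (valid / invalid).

α = atan 0.3 = 16.70°;  2α = 33.40°
edge 0: e_0 = (-2.70, -0.43);  n_0 = (-0.1573, +0.9876)
edge 4: e_4 = (-1.24, +0.64);  n_4 = (+0.4586, +0.8886)
∠(n_0, n_4) = 36.35°
δ = |180° − 36.35°| = 143.65°
143.65° > 2α = 33.40°  →  invalid

δ = 143.65°, invalid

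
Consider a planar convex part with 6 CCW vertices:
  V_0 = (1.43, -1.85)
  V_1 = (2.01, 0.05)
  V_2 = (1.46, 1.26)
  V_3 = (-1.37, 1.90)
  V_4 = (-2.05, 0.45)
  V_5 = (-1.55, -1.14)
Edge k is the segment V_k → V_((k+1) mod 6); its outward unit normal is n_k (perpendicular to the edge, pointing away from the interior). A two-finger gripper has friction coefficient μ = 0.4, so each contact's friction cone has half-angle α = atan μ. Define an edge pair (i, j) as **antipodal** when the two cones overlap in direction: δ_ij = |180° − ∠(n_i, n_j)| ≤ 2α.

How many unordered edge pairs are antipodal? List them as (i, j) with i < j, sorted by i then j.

α = atan 0.4 = 21.80°;  2α = 43.60°
n_0 = (+0.9564, -0.2920)
n_1 = (+0.9104, +0.4138)
n_2 = (+0.2206, +0.9754)
n_3 = (-0.9054, +0.4246)
n_4 = (-0.9539, -0.3000)
n_5 = (-0.2318, -0.9728)
  (0,1): δ = 138.58°  ·
  (0,2): δ = 85.77°  ·
  (0,3): δ = 8.15°  ✓
  (0,4): δ = 34.43°  ✓
  (0,5): δ = 93.57°  ·
  (1,2): δ = 127.19°  ·
  (1,3): δ = 49.57°  ·
  (1,4): δ = 6.99°  ✓
  (1,5): δ = 52.15°  ·
  (2,3): δ = 102.38°  ·
  (2,4): δ = 59.80°  ·
  (2,5): δ = 0.66°  ✓
  (3,4): δ = 137.42°  ·
  (3,5): δ = 78.28°  ·
  (4,5): δ = 120.86°  ·
antipodal pairs: 4

count = 4; pairs: (0,3), (0,4), (1,4), (2,5)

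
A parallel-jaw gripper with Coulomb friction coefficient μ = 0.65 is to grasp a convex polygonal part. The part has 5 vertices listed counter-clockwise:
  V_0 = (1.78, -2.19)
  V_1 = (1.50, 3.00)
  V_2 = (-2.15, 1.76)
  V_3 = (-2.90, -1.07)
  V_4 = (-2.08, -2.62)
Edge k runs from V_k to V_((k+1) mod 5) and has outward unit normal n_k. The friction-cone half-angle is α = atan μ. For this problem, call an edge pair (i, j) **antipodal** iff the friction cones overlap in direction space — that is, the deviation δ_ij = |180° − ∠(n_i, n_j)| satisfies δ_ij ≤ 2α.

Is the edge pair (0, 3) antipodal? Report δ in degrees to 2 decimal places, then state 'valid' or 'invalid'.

δ = 24.79°, valid

α = atan 0.65 = 33.02°;  2α = 66.05°
edge 0: e_0 = (-0.28, +5.19);  n_0 = (+0.9985, +0.0539)
edge 3: e_3 = (+0.82, -1.55);  n_3 = (-0.8839, -0.4676)
∠(n_0, n_3) = 155.21°
δ = |180° − 155.21°| = 24.79°
24.79° ≤ 2α = 66.05°  →  valid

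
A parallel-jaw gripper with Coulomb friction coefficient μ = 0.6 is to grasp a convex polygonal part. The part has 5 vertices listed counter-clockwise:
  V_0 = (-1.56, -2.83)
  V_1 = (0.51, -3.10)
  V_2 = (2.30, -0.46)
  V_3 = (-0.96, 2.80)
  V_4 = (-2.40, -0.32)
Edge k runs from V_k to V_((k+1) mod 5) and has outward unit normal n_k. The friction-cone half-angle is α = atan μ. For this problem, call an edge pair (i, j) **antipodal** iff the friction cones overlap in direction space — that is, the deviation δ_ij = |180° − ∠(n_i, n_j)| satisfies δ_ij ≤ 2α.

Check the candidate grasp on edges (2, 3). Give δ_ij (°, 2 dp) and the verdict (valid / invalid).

δ = 69.78°, invalid

α = atan 0.6 = 30.96°;  2α = 61.93°
edge 2: e_2 = (-3.26, +3.26);  n_2 = (+0.7071, +0.7071)
edge 3: e_3 = (-1.44, -3.12);  n_3 = (-0.9080, +0.4191)
∠(n_2, n_3) = 110.22°
δ = |180° − 110.22°| = 69.78°
69.78° > 2α = 61.93°  →  invalid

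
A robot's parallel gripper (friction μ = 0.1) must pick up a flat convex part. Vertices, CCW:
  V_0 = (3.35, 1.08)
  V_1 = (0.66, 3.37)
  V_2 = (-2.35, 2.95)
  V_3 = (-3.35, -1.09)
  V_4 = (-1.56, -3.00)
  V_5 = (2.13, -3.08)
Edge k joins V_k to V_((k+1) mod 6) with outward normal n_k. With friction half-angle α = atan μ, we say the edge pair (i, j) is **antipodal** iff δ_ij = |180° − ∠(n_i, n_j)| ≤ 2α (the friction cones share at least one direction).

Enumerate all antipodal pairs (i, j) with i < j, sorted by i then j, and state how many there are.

count = 3; pairs: (0,3), (1,4), (2,5)

α = atan 0.1 = 5.71°;  2α = 11.42°
n_0 = (+0.6482, +0.7615)
n_1 = (-0.1382, +0.9904)
n_2 = (-0.9707, +0.2403)
n_3 = (-0.7297, -0.6838)
n_4 = (-0.0217, -0.9998)
n_5 = (+0.9596, -0.2814)
  (0,1): δ = 131.65°  ·
  (0,2): δ = 63.49°  ·
  (0,3): δ = 6.45°  ✓
  (0,4): δ = 39.17°  ·
  (0,5): δ = 114.06°  ·
  (1,2): δ = 111.85°  ·
  (1,3): δ = 54.80°  ·
  (1,4): δ = 9.19°  ✓
  (1,5): δ = 65.71°  ·
  (2,3): δ = 122.95°  ·
  (2,4): δ = 77.34°  ·
  (2,5): δ = 2.44°  ✓
  (3,4): δ = 134.38°  ·
  (3,5): δ = 59.49°  ·
  (4,5): δ = 105.10°  ·
antipodal pairs: 3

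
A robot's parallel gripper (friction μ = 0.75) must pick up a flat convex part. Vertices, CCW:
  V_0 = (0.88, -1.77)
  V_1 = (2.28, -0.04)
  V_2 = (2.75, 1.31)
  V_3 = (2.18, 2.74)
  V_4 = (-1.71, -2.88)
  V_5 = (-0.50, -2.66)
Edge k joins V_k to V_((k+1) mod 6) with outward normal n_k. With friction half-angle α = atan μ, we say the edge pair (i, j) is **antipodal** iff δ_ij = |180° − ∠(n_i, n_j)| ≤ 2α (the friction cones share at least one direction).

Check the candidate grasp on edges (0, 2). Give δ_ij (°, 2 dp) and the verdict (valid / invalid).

α = atan 0.75 = 36.87°;  2α = 73.74°
edge 0: e_0 = (+1.40, +1.73);  n_0 = (+0.7773, -0.6291)
edge 2: e_2 = (-0.57, +1.43);  n_2 = (+0.9289, +0.3703)
∠(n_0, n_2) = 60.71°
δ = |180° − 60.71°| = 119.29°
119.29° > 2α = 73.74°  →  invalid

δ = 119.29°, invalid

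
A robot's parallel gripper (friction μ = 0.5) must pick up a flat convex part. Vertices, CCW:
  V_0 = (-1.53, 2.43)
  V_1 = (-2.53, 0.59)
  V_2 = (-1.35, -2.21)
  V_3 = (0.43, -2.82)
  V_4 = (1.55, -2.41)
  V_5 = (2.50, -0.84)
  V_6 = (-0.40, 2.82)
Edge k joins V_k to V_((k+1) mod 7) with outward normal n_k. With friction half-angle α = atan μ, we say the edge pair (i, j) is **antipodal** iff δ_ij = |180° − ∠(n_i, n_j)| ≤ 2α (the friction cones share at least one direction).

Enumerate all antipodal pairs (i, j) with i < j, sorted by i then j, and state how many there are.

α = atan 0.5 = 26.57°;  2α = 53.13°
n_0 = (-0.8786, +0.4775)
n_1 = (-0.9215, -0.3884)
n_2 = (-0.3242, -0.9460)
n_3 = (+0.3438, -0.9391)
n_4 = (+0.8556, -0.5177)
n_5 = (+0.7838, +0.6210)
n_6 = (-0.3262, +0.9453)
  (0,1): δ = 128.62°  ·
  (0,2): δ = 80.39°  ·
  (0,3): δ = 41.37°  ✓
  (0,4): δ = 2.65°  ✓
  (0,5): δ = 66.91°  ·
  (0,6): δ = 137.56°  ·
  (1,2): δ = 131.77°  ·
  (1,3): δ = 92.75°  ·
  (1,4): δ = 54.03°  ·
  (1,5): δ = 15.54°  ✓
  (1,6): δ = 86.19°  ·
  (2,3): δ = 140.98°  ·
  (2,4): δ = 102.26°  ·
  (2,5): δ = 32.69°  ✓
  (2,6): δ = 37.96°  ✓
  (3,4): δ = 141.28°  ·
  (3,5): δ = 71.71°  ·
  (3,6): δ = 1.07°  ✓
  (4,5): δ = 110.43°  ·
  (4,6): δ = 39.78°  ✓
  (5,6): δ = 109.35°  ·
antipodal pairs: 7

count = 7; pairs: (0,3), (0,4), (1,5), (2,5), (2,6), (3,6), (4,6)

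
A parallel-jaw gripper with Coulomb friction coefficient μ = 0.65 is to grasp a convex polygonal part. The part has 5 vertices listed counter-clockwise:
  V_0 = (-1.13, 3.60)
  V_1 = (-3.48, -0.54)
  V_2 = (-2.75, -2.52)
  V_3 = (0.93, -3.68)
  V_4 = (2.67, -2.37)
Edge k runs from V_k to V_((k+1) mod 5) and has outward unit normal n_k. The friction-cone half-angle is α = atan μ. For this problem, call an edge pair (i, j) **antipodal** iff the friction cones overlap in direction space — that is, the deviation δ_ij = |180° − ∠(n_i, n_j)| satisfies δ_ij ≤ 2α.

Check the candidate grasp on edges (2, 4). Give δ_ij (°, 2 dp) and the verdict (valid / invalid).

α = atan 0.65 = 33.02°;  2α = 66.05°
edge 2: e_2 = (+3.68, -1.16);  n_2 = (-0.3006, -0.9537)
edge 4: e_4 = (-3.80, +5.97);  n_4 = (+0.8436, +0.5370)
∠(n_2, n_4) = 139.97°
δ = |180° − 139.97°| = 40.03°
40.03° ≤ 2α = 66.05°  →  valid

δ = 40.03°, valid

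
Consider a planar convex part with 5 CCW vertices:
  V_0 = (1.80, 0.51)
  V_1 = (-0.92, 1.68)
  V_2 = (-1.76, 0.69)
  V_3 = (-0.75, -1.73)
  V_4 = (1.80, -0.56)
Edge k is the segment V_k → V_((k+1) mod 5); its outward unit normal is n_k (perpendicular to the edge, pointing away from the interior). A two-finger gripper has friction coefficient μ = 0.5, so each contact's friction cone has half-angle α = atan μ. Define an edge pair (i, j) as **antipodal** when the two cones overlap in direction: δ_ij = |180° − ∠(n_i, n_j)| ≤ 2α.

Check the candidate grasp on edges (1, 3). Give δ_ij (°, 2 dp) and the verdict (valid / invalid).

δ = 25.04°, valid

α = atan 0.5 = 26.57°;  2α = 53.13°
edge 1: e_1 = (-0.84, -0.99);  n_1 = (-0.7625, +0.6470)
edge 3: e_3 = (+2.55, +1.17);  n_3 = (+0.4170, -0.9089)
∠(n_1, n_3) = 154.96°
δ = |180° − 154.96°| = 25.04°
25.04° ≤ 2α = 53.13°  →  valid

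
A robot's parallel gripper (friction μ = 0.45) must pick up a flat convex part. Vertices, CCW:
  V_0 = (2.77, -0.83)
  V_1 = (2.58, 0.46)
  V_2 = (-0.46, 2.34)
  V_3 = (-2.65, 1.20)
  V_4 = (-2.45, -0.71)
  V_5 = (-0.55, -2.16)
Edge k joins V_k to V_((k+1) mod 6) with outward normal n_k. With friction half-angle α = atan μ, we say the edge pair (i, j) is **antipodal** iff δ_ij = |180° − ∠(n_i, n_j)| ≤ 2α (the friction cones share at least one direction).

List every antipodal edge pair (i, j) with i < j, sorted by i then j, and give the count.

count = 4; pairs: (0,3), (0,4), (1,4), (2,5)

α = atan 0.45 = 24.23°;  2α = 48.46°
n_0 = (+0.9893, +0.1457)
n_1 = (+0.5260, +0.8505)
n_2 = (-0.4617, +0.8870)
n_3 = (-0.9946, -0.1041)
n_4 = (-0.6067, -0.7950)
n_5 = (+0.3719, -0.9283)
  (0,1): δ = 130.11°  ·
  (0,2): δ = 70.88°  ·
  (0,3): δ = 2.40°  ✓
  (0,4): δ = 44.27°  ✓
  (0,5): δ = 103.45°  ·
  (1,2): δ = 120.77°  ·
  (1,3): δ = 52.29°  ·
  (1,4): δ = 5.62°  ✓
  (1,5): δ = 53.56°  ·
  (2,3): δ = 111.52°  ·
  (2,4): δ = 64.85°  ·
  (2,5): δ = 5.67°  ✓
  (3,4): δ = 133.33°  ·
  (3,5): δ = 74.15°  ·
  (4,5): δ = 120.82°  ·
antipodal pairs: 4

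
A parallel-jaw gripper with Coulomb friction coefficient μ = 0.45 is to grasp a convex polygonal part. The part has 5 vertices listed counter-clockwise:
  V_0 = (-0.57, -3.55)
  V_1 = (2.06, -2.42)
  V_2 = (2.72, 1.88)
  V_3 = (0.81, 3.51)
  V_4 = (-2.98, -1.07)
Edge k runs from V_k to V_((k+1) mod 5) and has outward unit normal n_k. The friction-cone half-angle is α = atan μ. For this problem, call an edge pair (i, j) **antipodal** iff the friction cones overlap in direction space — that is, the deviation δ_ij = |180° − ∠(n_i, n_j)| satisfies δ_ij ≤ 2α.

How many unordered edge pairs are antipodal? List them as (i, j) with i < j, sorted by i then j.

count = 3; pairs: (0,3), (1,3), (2,4)

α = atan 0.45 = 24.23°;  2α = 48.46°
n_0 = (+0.3948, -0.9188)
n_1 = (+0.9884, -0.1517)
n_2 = (+0.6491, +0.7607)
n_3 = (-0.7704, +0.6375)
n_4 = (-0.7172, -0.6969)
  (0,1): δ = 121.98°  ·
  (0,2): δ = 63.73°  ·
  (0,3): δ = 27.14°  ✓
  (0,4): δ = 110.93°  ·
  (1,2): δ = 121.75°  ·
  (1,3): δ = 30.88°  ✓
  (1,4): δ = 52.91°  ·
  (2,3): δ = 89.13°  ·
  (2,4): δ = 5.34°  ✓
  (3,4): δ = 96.21°  ·
antipodal pairs: 3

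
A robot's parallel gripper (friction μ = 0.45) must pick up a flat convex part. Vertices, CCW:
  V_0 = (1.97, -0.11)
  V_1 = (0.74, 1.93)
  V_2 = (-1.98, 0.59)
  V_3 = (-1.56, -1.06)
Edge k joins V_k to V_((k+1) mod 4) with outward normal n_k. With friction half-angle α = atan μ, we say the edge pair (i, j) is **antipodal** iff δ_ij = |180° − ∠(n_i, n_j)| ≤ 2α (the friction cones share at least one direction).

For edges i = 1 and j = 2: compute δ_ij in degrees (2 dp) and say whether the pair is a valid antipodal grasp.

δ = 101.95°, invalid

α = atan 0.45 = 24.23°;  2α = 48.46°
edge 1: e_1 = (-2.72, -1.34);  n_1 = (-0.4419, +0.8971)
edge 2: e_2 = (+0.42, -1.65);  n_2 = (-0.9691, -0.2467)
∠(n_1, n_2) = 78.05°
δ = |180° − 78.05°| = 101.95°
101.95° > 2α = 48.46°  →  invalid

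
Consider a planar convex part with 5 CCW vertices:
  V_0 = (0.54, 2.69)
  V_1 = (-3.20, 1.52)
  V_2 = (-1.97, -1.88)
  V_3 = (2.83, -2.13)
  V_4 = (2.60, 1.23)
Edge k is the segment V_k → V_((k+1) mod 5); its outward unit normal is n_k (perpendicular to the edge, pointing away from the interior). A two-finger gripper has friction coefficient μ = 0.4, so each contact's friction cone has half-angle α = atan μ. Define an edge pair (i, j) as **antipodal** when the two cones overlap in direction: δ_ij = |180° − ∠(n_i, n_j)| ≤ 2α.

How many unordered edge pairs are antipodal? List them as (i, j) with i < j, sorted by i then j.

count = 4; pairs: (0,2), (1,3), (1,4), (2,4)

α = atan 0.4 = 21.80°;  2α = 43.60°
n_0 = (-0.2986, +0.9544)
n_1 = (-0.9404, -0.3402)
n_2 = (-0.0520, -0.9986)
n_3 = (+0.9977, +0.0683)
n_4 = (+0.5782, +0.8159)
  (0,1): δ = 87.48°  ·
  (0,2): δ = 20.35°  ✓
  (0,3): δ = 76.54°  ·
  (0,4): δ = 127.30°  ·
  (1,2): δ = 112.87°  ·
  (1,3): δ = 15.97°  ✓
  (1,4): δ = 34.79°  ✓
  (2,3): δ = 83.10°  ·
  (2,4): δ = 32.35°  ✓
  (3,4): δ = 129.24°  ·
antipodal pairs: 4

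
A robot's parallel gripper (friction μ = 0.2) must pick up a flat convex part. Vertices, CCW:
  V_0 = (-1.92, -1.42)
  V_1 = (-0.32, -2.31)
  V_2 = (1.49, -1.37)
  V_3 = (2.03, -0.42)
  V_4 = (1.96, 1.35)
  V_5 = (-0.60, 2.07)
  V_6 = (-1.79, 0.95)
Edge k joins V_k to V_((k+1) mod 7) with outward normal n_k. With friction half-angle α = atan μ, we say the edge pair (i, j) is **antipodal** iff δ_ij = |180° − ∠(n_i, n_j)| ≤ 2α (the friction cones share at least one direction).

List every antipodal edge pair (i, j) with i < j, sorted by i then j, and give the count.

count = 4; pairs: (0,4), (1,5), (2,5), (3,6)

α = atan 0.2 = 11.31°;  2α = 22.62°
n_0 = (-0.4861, -0.8739)
n_1 = (+0.4609, -0.8875)
n_2 = (+0.8694, -0.4942)
n_3 = (+0.9992, +0.0395)
n_4 = (+0.2707, +0.9627)
n_5 = (-0.6854, +0.7282)
n_6 = (-0.9985, +0.0548)
  (0,1): δ = 123.47°  ·
  (0,2): δ = 90.53°  ·
  (0,3): δ = 58.65°  ·
  (0,4): δ = 13.38°  ✓
  (0,5): δ = 72.35°  ·
  (0,6): δ = 115.95°  ·
  (1,2): δ = 147.06°  ·
  (1,3): δ = 115.18°  ·
  (1,4): δ = 43.15°  ·
  (1,5): δ = 15.82°  ✓
  (1,6): δ = 59.42°  ·
  (2,3): δ = 148.12°  ·
  (2,4): δ = 76.09°  ·
  (2,5): δ = 17.12°  ✓
  (2,6): δ = 26.48°  ·
  (3,4): δ = 107.97°  ·
  (3,5): δ = 49.00°  ·
  (3,6): δ = 5.40°  ✓
  (4,5): δ = 121.03°  ·
  (4,6): δ = 77.43°  ·
  (5,6): δ = 136.40°  ·
antipodal pairs: 4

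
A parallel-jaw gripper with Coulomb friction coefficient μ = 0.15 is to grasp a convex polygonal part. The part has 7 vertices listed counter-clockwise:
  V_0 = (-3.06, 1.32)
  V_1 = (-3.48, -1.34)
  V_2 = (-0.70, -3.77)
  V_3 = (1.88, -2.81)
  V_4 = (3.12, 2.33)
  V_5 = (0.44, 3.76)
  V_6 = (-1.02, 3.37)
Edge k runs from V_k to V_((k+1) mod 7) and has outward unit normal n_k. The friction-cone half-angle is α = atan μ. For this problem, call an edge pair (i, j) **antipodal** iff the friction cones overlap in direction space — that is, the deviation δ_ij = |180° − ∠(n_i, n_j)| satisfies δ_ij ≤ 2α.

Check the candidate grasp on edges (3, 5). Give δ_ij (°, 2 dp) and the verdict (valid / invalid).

δ = 61.48°, invalid

α = atan 0.15 = 8.53°;  2α = 17.06°
edge 3: e_3 = (+1.24, +5.14);  n_3 = (+0.9721, -0.2345)
edge 5: e_5 = (-1.46, -0.39);  n_5 = (-0.2581, +0.9661)
∠(n_3, n_5) = 118.52°
δ = |180° − 118.52°| = 61.48°
61.48° > 2α = 17.06°  →  invalid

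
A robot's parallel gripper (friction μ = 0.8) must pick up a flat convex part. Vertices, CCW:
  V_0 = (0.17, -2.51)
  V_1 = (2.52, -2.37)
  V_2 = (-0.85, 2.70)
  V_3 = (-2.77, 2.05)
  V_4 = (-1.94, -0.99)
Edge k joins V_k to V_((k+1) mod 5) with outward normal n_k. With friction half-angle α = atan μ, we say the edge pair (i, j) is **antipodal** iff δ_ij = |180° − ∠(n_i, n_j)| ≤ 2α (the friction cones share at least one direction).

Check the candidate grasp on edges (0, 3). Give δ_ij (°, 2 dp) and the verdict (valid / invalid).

α = atan 0.8 = 38.66°;  2α = 77.32°
edge 0: e_0 = (+2.35, +0.14);  n_0 = (+0.0595, -0.9982)
edge 3: e_3 = (+0.83, -3.04);  n_3 = (-0.9647, -0.2634)
∠(n_0, n_3) = 78.14°
δ = |180° − 78.14°| = 101.86°
101.86° > 2α = 77.32°  →  invalid

δ = 101.86°, invalid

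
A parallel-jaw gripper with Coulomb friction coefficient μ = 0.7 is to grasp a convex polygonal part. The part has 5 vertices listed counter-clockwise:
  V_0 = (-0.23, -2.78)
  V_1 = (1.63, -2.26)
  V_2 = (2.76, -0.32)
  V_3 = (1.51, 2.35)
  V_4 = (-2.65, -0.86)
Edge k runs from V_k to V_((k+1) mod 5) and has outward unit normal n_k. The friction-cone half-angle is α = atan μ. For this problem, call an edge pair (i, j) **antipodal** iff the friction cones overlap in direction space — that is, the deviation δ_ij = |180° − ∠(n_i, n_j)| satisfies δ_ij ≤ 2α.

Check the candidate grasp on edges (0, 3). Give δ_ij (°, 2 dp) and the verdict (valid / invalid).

α = atan 0.7 = 34.99°;  2α = 69.98°
edge 0: e_0 = (+1.86, +0.52);  n_0 = (+0.2692, -0.9631)
edge 3: e_3 = (-4.16, -3.21);  n_3 = (-0.6109, +0.7917)
∠(n_0, n_3) = 157.96°
δ = |180° − 157.96°| = 22.04°
22.04° ≤ 2α = 69.98°  →  valid

δ = 22.04°, valid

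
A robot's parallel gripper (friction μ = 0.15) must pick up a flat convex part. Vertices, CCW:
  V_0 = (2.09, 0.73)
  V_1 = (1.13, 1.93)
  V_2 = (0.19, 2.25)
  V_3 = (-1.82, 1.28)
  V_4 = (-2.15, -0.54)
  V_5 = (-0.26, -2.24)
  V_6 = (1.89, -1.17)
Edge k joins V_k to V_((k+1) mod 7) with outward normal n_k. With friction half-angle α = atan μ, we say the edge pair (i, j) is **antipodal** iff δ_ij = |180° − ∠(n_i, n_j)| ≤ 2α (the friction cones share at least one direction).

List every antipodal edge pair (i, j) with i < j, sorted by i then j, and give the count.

α = atan 0.15 = 8.53°;  2α = 17.06°
n_0 = (+0.7809, +0.6247)
n_1 = (+0.3223, +0.9466)
n_2 = (-0.4346, +0.9006)
n_3 = (-0.9840, +0.1784)
n_4 = (-0.6687, -0.7435)
n_5 = (+0.4455, -0.8953)
n_6 = (+0.9945, -0.1047)
  (0,1): δ = 147.46°  ·
  (0,2): δ = 102.90°  ·
  (0,3): δ = 48.94°  ·
  (0,4): δ = 9.37°  ✓
  (0,5): δ = 77.80°  ·
  (0,6): δ = 135.33°  ·
  (1,2): δ = 135.44°  ·
  (1,3): δ = 81.48°  ·
  (1,4): δ = 23.17°  ·
  (1,5): δ = 45.26°  ·
  (1,6): δ = 102.79°  ·
  (2,3): δ = 126.04°  ·
  (2,4): δ = 67.73°  ·
  (2,5): δ = 0.70°  ✓
  (2,6): δ = 58.23°  ·
  (3,4): δ = 121.69°  ·
  (3,5): δ = 53.26°  ·
  (3,6): δ = 4.27°  ✓
  (4,5): δ = 111.57°  ·
  (4,6): δ = 54.04°  ·
  (5,6): δ = 122.47°  ·
antipodal pairs: 3

count = 3; pairs: (0,4), (2,5), (3,6)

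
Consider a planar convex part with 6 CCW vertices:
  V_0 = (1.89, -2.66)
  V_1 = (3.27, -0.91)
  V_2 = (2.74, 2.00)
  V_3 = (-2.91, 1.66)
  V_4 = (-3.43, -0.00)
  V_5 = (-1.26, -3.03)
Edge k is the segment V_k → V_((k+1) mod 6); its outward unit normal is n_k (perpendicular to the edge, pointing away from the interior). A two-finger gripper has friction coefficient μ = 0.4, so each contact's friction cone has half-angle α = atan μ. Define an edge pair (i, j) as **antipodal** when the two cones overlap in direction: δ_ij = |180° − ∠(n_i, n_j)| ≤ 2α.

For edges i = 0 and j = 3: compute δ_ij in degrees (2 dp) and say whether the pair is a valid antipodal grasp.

δ = 20.86°, valid

α = atan 0.4 = 21.80°;  2α = 43.60°
edge 0: e_0 = (+1.38, +1.75);  n_0 = (+0.7852, -0.6192)
edge 3: e_3 = (-0.52, -1.66);  n_3 = (-0.9543, +0.2989)
∠(n_0, n_3) = 159.14°
δ = |180° − 159.14°| = 20.86°
20.86° ≤ 2α = 43.60°  →  valid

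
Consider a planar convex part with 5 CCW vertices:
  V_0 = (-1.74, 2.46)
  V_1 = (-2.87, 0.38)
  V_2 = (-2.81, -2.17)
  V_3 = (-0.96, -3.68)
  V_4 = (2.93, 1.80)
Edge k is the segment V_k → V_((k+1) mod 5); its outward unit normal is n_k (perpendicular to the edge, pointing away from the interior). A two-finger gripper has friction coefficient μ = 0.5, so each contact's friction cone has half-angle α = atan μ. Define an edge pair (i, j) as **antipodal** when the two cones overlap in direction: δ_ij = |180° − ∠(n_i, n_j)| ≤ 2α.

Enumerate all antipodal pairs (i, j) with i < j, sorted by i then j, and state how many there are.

α = atan 0.5 = 26.57°;  2α = 53.13°
n_0 = (-0.8787, +0.4774)
n_1 = (-0.9997, -0.0235)
n_2 = (-0.6323, -0.7747)
n_3 = (+0.8154, -0.5788)
n_4 = (+0.1399, +0.9902)
  (0,1): δ = 150.14°  ·
  (0,2): δ = 100.71°  ·
  (0,3): δ = 6.86°  ✓
  (0,4): δ = 110.47°  ·
  (1,2): δ = 130.57°  ·
  (1,3): δ = 36.72°  ✓
  (1,4): δ = 80.61°  ·
  (2,3): δ = 86.15°  ·
  (2,4): δ = 31.18°  ✓
  (3,4): δ = 62.68°  ·
antipodal pairs: 3

count = 3; pairs: (0,3), (1,3), (2,4)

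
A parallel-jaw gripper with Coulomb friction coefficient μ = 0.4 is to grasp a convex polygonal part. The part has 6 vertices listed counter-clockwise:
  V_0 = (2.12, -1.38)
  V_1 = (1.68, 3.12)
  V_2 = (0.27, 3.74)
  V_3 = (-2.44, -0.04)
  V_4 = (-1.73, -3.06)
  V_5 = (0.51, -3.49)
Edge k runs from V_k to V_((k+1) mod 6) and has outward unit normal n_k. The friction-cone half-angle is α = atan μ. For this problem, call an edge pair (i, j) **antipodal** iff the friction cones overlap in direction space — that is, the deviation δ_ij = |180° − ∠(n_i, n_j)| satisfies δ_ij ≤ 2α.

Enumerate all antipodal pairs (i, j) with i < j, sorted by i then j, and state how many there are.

α = atan 0.4 = 21.80°;  2α = 43.60°
n_0 = (+0.9953, +0.0973)
n_1 = (+0.4025, +0.9154)
n_2 = (-0.8127, +0.5827)
n_3 = (-0.9735, -0.2289)
n_4 = (-0.1885, -0.9821)
n_5 = (+0.7950, -0.6066)
  (0,1): δ = 119.32°  ·
  (0,2): δ = 41.22°  ✓
  (0,3): δ = 7.65°  ✓
  (0,4): δ = 73.55°  ·
  (0,5): δ = 137.07°  ·
  (1,2): δ = 101.90°  ·
  (1,3): δ = 53.03°  ·
  (1,4): δ = 12.87°  ✓
  (1,5): δ = 76.39°  ·
  (2,3): δ = 131.13°  ·
  (2,4): δ = 65.23°  ·
  (2,5): δ = 1.71°  ✓
  (3,4): δ = 114.10°  ·
  (3,5): δ = 50.57°  ·
  (4,5): δ = 116.48°  ·
antipodal pairs: 4

count = 4; pairs: (0,2), (0,3), (1,4), (2,5)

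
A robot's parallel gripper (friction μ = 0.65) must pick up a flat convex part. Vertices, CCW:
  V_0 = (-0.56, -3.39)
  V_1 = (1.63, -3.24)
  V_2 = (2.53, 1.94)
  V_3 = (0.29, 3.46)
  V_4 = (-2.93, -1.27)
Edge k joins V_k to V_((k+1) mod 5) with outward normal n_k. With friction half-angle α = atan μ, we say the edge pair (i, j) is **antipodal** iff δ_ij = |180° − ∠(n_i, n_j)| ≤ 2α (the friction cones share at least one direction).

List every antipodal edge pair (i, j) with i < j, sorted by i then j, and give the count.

α = atan 0.65 = 33.02°;  2α = 66.05°
n_0 = (+0.0683, -0.9977)
n_1 = (+0.9852, -0.1712)
n_2 = (+0.5615, +0.8275)
n_3 = (-0.8266, +0.5627)
n_4 = (-0.6667, -0.7453)
  (0,1): δ = 103.77°  ·
  (0,2): δ = 38.08°  ✓
  (0,3): δ = 51.84°  ✓
  (0,4): δ = 134.27°  ·
  (1,2): δ = 114.30°  ·
  (1,3): δ = 24.39°  ✓
  (1,4): δ = 58.04°  ✓
  (2,3): δ = 90.09°  ·
  (2,4): δ = 7.65°  ✓
  (3,4): δ = 97.57°  ·
antipodal pairs: 5

count = 5; pairs: (0,2), (0,3), (1,3), (1,4), (2,4)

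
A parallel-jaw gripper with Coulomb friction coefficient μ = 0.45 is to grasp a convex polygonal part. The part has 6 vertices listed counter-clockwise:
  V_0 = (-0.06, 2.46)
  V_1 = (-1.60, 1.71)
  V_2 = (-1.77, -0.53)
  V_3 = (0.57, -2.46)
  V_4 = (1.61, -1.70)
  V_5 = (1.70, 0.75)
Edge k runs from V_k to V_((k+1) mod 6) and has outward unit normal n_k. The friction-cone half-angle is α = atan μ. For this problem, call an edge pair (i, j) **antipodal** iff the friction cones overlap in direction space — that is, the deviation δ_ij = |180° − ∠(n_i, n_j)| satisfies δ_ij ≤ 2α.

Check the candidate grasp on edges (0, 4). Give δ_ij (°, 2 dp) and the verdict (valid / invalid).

δ = 61.93°, invalid

α = atan 0.45 = 24.23°;  2α = 48.46°
edge 0: e_0 = (-1.54, -0.75);  n_0 = (-0.4378, +0.8990)
edge 4: e_4 = (+0.09, +2.45);  n_4 = (+0.9993, -0.0367)
∠(n_0, n_4) = 118.07°
δ = |180° − 118.07°| = 61.93°
61.93° > 2α = 48.46°  →  invalid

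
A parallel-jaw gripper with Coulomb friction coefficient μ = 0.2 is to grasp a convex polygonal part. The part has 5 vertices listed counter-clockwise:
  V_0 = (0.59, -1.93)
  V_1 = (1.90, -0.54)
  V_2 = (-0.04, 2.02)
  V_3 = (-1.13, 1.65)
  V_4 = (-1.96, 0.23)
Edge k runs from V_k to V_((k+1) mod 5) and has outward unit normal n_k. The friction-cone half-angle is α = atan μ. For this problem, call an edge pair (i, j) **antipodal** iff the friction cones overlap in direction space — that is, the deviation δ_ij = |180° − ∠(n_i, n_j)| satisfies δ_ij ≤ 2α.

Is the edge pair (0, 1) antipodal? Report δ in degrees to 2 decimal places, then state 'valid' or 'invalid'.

α = atan 0.2 = 11.31°;  2α = 22.62°
edge 0: e_0 = (+1.31, +1.39);  n_0 = (+0.7277, -0.6859)
edge 1: e_1 = (-1.94, +2.56);  n_1 = (+0.7970, +0.6040)
∠(n_0, n_1) = 80.46°
δ = |180° − 80.46°| = 99.54°
99.54° > 2α = 22.62°  →  invalid

δ = 99.54°, invalid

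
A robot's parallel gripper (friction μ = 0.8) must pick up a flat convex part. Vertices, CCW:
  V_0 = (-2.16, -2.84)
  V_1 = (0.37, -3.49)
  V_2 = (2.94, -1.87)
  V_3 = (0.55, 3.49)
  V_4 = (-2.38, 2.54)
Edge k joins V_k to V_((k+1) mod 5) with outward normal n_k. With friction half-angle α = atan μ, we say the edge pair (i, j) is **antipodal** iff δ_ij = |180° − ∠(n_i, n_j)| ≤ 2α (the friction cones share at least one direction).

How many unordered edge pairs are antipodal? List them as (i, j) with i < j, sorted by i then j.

α = atan 0.8 = 38.66°;  2α = 77.32°
n_0 = (-0.2488, -0.9685)
n_1 = (+0.5332, -0.8460)
n_2 = (+0.9133, +0.4072)
n_3 = (-0.3084, +0.9512)
n_4 = (-0.9992, -0.0409)
  (0,1): δ = 133.37°  ·
  (0,2): δ = 51.56°  ✓
  (0,3): δ = 32.37°  ✓
  (0,4): δ = 106.75°  ·
  (1,2): δ = 98.19°  ·
  (1,3): δ = 14.26°  ✓
  (1,4): δ = 60.12°  ✓
  (2,3): δ = 96.07°  ·
  (2,4): δ = 21.69°  ✓
  (3,4): δ = 105.62°  ·
antipodal pairs: 5

count = 5; pairs: (0,2), (0,3), (1,3), (1,4), (2,4)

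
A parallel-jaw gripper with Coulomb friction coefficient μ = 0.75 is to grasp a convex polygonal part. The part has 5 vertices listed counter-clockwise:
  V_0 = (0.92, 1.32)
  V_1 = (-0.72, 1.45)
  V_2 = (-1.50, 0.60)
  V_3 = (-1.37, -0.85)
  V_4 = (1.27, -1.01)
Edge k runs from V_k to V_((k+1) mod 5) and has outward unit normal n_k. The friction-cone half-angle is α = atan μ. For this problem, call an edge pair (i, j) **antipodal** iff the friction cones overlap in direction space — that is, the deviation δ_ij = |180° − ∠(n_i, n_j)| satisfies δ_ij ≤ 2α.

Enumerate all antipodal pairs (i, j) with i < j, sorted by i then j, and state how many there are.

count = 4; pairs: (0,3), (1,3), (1,4), (2,4)

α = atan 0.75 = 36.87°;  2α = 73.74°
n_0 = (+0.0790, +0.9969)
n_1 = (-0.7368, +0.6761)
n_2 = (-0.9960, -0.0893)
n_3 = (-0.0605, -0.9982)
n_4 = (+0.9889, +0.1485)
  (0,1): δ = 128.01°  ·
  (0,2): δ = 80.34°  ·
  (0,3): δ = 1.06°  ✓
  (0,4): δ = 103.08°  ·
  (1,2): δ = 132.34°  ·
  (1,3): δ = 50.93°  ✓
  (1,4): δ = 51.08°  ✓
  (2,3): δ = 98.59°  ·
  (2,4): δ = 3.42°  ✓
  (3,4): δ = 77.99°  ·
antipodal pairs: 4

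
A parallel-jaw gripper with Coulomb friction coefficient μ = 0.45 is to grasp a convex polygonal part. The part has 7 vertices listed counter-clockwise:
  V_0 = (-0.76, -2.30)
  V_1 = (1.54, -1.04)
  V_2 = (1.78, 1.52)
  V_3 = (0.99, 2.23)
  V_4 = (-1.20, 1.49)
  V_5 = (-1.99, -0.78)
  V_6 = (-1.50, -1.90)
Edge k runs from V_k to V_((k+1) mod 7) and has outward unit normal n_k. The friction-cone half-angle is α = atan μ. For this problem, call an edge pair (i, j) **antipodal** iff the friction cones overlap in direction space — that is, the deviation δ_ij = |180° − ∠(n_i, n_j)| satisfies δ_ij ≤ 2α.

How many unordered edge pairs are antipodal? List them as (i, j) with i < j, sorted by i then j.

α = atan 0.45 = 24.23°;  2α = 48.46°
n_0 = (+0.4805, -0.8770)
n_1 = (+0.9956, -0.0933)
n_2 = (+0.6684, +0.7438)
n_3 = (-0.3201, +0.9474)
n_4 = (-0.9444, +0.3287)
n_5 = (-0.9162, -0.4008)
n_6 = (-0.4755, -0.8797)
  (0,1): δ = 124.07°  ·
  (0,2): δ = 70.66°  ·
  (0,3): δ = 10.04°  ✓
  (0,4): δ = 42.10°  ✓
  (0,5): δ = 84.91°  ·
  (0,6): δ = 122.89°  ·
  (1,2): δ = 126.59°  ·
  (1,3): δ = 65.97°  ·
  (1,4): δ = 13.83°  ✓
  (1,5): δ = 28.99°  ✓
  (1,6): δ = 66.96°  ·
  (2,3): δ = 119.38°  ·
  (2,4): δ = 67.24°  ·
  (2,5): δ = 24.42°  ✓
  (2,6): δ = 13.55°  ✓
  (3,4): δ = 127.86°  ·
  (3,5): δ = 85.04°  ·
  (3,6): δ = 47.06°  ✓
  (4,5): δ = 137.18°  ·
  (4,6): δ = 99.20°  ·
  (5,6): δ = 142.02°  ·
antipodal pairs: 7

count = 7; pairs: (0,3), (0,4), (1,4), (1,5), (2,5), (2,6), (3,6)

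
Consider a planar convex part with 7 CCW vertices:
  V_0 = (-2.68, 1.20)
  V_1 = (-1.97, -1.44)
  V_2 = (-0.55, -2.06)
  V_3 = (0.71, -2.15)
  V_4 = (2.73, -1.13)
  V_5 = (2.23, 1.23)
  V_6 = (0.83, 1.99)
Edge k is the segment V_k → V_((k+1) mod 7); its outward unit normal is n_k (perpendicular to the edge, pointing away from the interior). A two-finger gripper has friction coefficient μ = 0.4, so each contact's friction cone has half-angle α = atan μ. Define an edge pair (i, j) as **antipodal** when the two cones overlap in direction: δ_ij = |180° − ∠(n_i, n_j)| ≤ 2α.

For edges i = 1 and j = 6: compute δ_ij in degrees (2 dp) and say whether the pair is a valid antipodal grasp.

δ = 36.27°, valid

α = atan 0.4 = 21.80°;  2α = 43.60°
edge 1: e_1 = (+1.42, -0.62);  n_1 = (-0.4001, -0.9165)
edge 6: e_6 = (-3.51, -0.79);  n_6 = (-0.2196, +0.9756)
∠(n_1, n_6) = 143.73°
δ = |180° − 143.73°| = 36.27°
36.27° ≤ 2α = 43.60°  →  valid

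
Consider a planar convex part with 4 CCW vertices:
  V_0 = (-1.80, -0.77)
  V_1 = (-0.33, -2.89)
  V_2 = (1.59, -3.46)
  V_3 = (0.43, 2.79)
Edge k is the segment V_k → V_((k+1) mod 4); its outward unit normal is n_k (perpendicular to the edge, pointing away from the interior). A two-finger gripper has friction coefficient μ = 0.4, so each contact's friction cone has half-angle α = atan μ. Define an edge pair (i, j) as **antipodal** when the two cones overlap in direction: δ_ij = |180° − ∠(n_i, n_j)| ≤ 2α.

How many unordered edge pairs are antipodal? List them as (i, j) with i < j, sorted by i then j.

α = atan 0.4 = 21.80°;  2α = 43.60°
n_0 = (-0.8218, -0.5698)
n_1 = (-0.2846, -0.9586)
n_2 = (+0.9832, +0.1825)
n_3 = (-0.8475, +0.5309)
  (0,1): δ = 141.27°  ·
  (0,2): δ = 24.22°  ✓
  (0,3): δ = 113.20°  ·
  (1,2): δ = 62.95°  ·
  (1,3): δ = 74.47°  ·
  (2,3): δ = 42.58°  ✓
antipodal pairs: 2

count = 2; pairs: (0,2), (2,3)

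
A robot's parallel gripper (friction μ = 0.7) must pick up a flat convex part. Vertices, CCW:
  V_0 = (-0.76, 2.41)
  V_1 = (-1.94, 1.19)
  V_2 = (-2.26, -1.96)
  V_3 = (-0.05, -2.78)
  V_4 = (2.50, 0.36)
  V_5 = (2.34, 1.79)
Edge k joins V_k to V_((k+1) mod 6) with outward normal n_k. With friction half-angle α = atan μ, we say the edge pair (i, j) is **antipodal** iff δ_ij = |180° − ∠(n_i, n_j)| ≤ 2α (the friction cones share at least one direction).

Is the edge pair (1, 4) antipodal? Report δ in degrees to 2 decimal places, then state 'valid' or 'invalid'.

δ = 12.18°, valid

α = atan 0.7 = 34.99°;  2α = 69.98°
edge 1: e_1 = (-0.32, -3.15);  n_1 = (-0.9949, +0.1011)
edge 4: e_4 = (-0.16, +1.43);  n_4 = (+0.9938, +0.1112)
∠(n_1, n_4) = 167.82°
δ = |180° − 167.82°| = 12.18°
12.18° ≤ 2α = 69.98°  →  valid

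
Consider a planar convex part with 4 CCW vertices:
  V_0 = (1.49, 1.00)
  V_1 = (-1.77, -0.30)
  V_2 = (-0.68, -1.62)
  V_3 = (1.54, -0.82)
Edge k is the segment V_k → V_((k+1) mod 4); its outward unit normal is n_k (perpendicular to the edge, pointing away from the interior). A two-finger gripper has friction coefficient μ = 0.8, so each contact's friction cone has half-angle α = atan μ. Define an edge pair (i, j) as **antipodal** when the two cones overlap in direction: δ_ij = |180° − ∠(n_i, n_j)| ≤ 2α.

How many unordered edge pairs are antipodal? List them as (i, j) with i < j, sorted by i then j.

α = atan 0.8 = 38.66°;  2α = 77.32°
n_0 = (-0.3704, +0.9289)
n_1 = (-0.7711, -0.6367)
n_2 = (+0.3390, -0.9408)
n_3 = (+0.9996, +0.0275)
  (0,1): δ = 72.19°  ✓
  (0,2): δ = 1.92°  ✓
  (0,3): δ = 69.83°  ✓
  (1,2): δ = 109.73°  ·
  (1,3): δ = 37.97°  ✓
  (2,3): δ = 108.24°  ·
antipodal pairs: 4

count = 4; pairs: (0,1), (0,2), (0,3), (1,3)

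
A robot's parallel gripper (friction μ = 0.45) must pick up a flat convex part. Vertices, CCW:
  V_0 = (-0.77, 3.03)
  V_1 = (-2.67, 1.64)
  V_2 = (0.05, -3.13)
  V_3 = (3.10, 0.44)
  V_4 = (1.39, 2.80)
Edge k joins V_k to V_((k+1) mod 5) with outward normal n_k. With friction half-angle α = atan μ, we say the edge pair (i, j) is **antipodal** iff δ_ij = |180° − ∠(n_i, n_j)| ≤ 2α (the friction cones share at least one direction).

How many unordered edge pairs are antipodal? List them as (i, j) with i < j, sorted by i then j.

α = atan 0.45 = 24.23°;  2α = 48.46°
n_0 = (-0.5904, +0.8071)
n_1 = (-0.8687, -0.4954)
n_2 = (+0.7603, -0.6496)
n_3 = (+0.8098, +0.5867)
n_4 = (+0.1059, +0.9944)
  (0,1): δ = 96.50°  ·
  (0,2): δ = 13.30°  ✓
  (0,3): δ = 89.74°  ·
  (0,4): δ = 137.73°  ·
  (1,2): δ = 70.20°  ·
  (1,3): δ = 6.23°  ✓
  (1,4): δ = 54.23°  ·
  (2,3): δ = 103.57°  ·
  (2,4): δ = 55.57°  ·
  (3,4): δ = 132.00°  ·
antipodal pairs: 2

count = 2; pairs: (0,2), (1,3)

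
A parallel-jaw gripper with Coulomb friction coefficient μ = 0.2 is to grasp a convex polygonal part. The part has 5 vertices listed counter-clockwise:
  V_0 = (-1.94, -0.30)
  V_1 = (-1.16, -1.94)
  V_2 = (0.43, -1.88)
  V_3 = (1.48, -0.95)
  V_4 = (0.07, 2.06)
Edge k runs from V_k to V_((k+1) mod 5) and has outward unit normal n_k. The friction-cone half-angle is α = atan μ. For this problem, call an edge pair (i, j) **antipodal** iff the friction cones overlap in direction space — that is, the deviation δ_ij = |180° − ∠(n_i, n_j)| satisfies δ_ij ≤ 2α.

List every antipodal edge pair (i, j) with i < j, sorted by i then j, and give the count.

α = atan 0.2 = 11.31°;  2α = 22.62°
n_0 = (-0.9031, -0.4295)
n_1 = (+0.0377, -0.9993)
n_2 = (+0.6630, -0.7486)
n_3 = (+0.9056, +0.4242)
n_4 = (-0.7613, +0.6484)
  (0,1): δ = 113.28°  ·
  (0,2): δ = 73.90°  ·
  (0,3): δ = 0.34°  ✓
  (0,4): δ = 114.14°  ·
  (1,2): δ = 140.63°  ·
  (1,3): δ = 67.06°  ·
  (1,4): δ = 47.42°  ·
  (2,3): δ = 106.43°  ·
  (2,4): δ = 8.05°  ✓
  (3,4): δ = 65.52°  ·
antipodal pairs: 2

count = 2; pairs: (0,3), (2,4)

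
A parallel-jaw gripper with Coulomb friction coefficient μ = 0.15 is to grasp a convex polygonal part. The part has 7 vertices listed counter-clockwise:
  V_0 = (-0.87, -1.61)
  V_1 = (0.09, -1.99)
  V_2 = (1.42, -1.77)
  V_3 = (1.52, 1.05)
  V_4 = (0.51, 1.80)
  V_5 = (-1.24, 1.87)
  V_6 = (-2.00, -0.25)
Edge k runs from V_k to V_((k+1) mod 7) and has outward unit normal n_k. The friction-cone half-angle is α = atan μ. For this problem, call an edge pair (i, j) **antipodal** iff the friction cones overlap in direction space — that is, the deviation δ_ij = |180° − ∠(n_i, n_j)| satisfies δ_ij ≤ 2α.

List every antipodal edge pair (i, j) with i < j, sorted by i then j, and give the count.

α = atan 0.15 = 8.53°;  2α = 17.06°
n_0 = (-0.3680, -0.9298)
n_1 = (+0.1632, -0.9866)
n_2 = (+0.9994, -0.0354)
n_3 = (+0.5962, +0.8029)
n_4 = (+0.0400, +0.9992)
n_5 = (-0.9413, +0.3375)
n_6 = (-0.7691, -0.6391)
  (0,1): δ = 149.01°  ·
  (0,2): δ = 70.44°  ·
  (0,3): δ = 15.00°  ✓
  (0,4): δ = 19.30°  ·
  (0,5): δ = 91.87°  ·
  (0,6): δ = 151.32°  ·
  (1,2): δ = 101.42°  ·
  (1,3): δ = 45.99°  ·
  (1,4): δ = 11.68°  ✓
  (1,5): δ = 60.89°  ·
  (1,6): δ = 120.33°  ·
  (2,3): δ = 124.57°  ·
  (2,4): δ = 90.26°  ·
  (2,5): δ = 17.69°  ·
  (2,6): δ = 41.75°  ·
  (3,4): δ = 145.69°  ·
  (3,5): δ = 73.13°  ·
  (3,6): δ = 13.68°  ✓
  (4,5): δ = 107.43°  ·
  (4,6): δ = 47.99°  ·
  (5,6): δ = 120.56°  ·
antipodal pairs: 3

count = 3; pairs: (0,3), (1,4), (3,6)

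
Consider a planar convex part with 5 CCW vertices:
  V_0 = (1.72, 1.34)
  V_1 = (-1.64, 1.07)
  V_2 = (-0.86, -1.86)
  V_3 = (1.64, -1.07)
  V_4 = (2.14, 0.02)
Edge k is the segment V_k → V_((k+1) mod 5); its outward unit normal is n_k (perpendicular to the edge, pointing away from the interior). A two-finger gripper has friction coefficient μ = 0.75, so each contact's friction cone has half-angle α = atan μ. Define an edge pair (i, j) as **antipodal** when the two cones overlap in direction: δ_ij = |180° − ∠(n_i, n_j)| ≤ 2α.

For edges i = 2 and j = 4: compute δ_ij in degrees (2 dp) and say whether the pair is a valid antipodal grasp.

δ = 89.89°, invalid

α = atan 0.75 = 36.87°;  2α = 73.74°
edge 2: e_2 = (+2.50, +0.79);  n_2 = (+0.3013, -0.9535)
edge 4: e_4 = (-0.42, +1.32);  n_4 = (+0.9529, +0.3032)
∠(n_2, n_4) = 90.11°
δ = |180° − 90.11°| = 89.89°
89.89° > 2α = 73.74°  →  invalid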